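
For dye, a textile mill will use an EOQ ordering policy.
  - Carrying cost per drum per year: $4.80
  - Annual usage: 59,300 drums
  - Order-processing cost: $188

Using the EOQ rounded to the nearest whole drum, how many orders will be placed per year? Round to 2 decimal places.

2DS/H = 2·59,300·188/4.8 = 4,645,166.67
EOQ = √4,645,166.67 ≈ 2,155.26 → Q = 2,155
Orders per year = D/Q = 59,300 / 2,155 = 27.517

27.52 orders per year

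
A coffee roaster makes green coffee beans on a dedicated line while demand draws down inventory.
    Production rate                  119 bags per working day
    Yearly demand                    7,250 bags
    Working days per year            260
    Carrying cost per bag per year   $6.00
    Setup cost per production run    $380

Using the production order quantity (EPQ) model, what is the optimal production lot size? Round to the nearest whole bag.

Daily demand d = 7,250/260 = 27.885; p = 119; 1 − d/p = 0.76568
EPQ = √(2DS / (H(1 − d/p)))
    = √(2 × 7,250 × 380 / (6 × 0.76568)) ≈ 1,095.16

1,095 bags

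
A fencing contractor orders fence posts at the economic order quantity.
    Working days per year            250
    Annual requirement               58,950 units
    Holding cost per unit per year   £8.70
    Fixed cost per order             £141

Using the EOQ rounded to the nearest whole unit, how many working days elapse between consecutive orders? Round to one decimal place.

5.9 days

2DS/H = 2·58,950·141/8.7 = 1,910,793.10
EOQ = √1,910,793.10 ≈ 1,382.31 → Q = 1,382 units
T = Q/D × 250 days = 1,382/58,950 × 250 = 5.861 days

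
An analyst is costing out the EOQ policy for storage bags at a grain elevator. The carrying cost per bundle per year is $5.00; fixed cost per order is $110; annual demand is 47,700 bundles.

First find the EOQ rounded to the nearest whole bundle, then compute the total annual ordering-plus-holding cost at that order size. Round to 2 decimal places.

$7,243.62

EOQ = √(2DS/H) = √(2 × 47,700 × 110 / 5)
    = √(2,098,800.00) ≈ 1,448.72 → Q = 1,449 bundles
Ordering: D/Q × S = 47,700/1,449 × $110 = $3,621.12
Holding:  Q/2 × H = 1,449/2 × $5 = $3,622.50
Total = $3,621.12 + $3,622.50 = $7,243.62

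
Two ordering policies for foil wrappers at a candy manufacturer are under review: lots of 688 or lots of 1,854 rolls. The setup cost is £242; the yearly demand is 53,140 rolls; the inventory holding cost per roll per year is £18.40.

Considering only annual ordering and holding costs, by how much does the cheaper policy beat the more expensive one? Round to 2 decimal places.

TC(Q) = (D/Q)S + (Q/2)H
TC(688) = (53,140/688)×242 + (688/2)×18.4 = £25,021.29
TC(1,854) = (53,140/1,854)×242 + (1,854/2)×18.4 = £23,993.09
Cheaper: Q = 1,854.  Difference = £1,028.20

£1,028.20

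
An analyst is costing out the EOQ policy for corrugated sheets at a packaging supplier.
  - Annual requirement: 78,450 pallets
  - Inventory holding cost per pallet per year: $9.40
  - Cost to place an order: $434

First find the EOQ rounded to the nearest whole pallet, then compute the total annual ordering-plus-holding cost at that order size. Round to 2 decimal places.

$25,299.99

Q* = √(2·D·S / H) = √(2·78,450·434 / 9.4) = √7,244,106.4 ≈ 2,691.49 → Q = 2,691 pallets
Ordering: D/Q × S = 78,450/2,691 × $434 = $12,652.29
Holding:  Q/2 × H = 2,691/2 × $9.4 = $12,647.70
Total = $12,652.29 + $12,647.70 = $25,299.99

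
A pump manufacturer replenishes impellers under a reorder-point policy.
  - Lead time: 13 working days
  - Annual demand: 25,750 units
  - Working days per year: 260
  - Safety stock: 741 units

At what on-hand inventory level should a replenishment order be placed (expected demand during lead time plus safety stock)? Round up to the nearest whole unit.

2,029 units

Daily demand d = 25,750 / 260 = 99.038 units/day
Demand during lead time = 99.038 × 13 = 1,287.50
Reorder point = 1,287.50 + 741 = 2,028.50 → round up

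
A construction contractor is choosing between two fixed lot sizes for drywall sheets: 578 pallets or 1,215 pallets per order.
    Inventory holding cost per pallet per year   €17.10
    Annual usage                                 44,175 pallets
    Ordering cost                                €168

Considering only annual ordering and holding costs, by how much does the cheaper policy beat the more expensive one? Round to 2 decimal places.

Annual cost at Q: ordering D·S/Q plus holding Q·H/2.
TC(578) = (44,175/578)×168 + (578/2)×17.1 = €17,781.69
TC(1,215) = (44,175/1,215)×168 + (1,215/2)×17.1 = €16,496.40
Cheaper: Q = 1,215.  Difference = €1,285.29

€1,285.29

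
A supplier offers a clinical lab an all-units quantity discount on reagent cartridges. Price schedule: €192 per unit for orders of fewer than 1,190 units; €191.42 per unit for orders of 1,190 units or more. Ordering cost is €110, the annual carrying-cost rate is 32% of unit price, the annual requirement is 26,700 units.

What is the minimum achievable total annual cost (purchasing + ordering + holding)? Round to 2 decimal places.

€5,145,397.33

H₁ = 32%×€192 = €61.4400;  H₂ = 32%×€191.42 = €61.2544
EOQ₁ = √(2×26,700×110/61.4400) = 309.20  (< 1,190, feasible at tier 1)
EOQ₂ = √(2×26,700×110/61.2544) = 309.67  (< 1,190 → use Q = 1,190 at tier-2 price)
TC(tier 1 (EOQ₁), Q≈309.2) = €5,145,397.33
TC(tier 2, Q≈1,190.0) = €5,149,828.44
Minimum at tier 1 (EOQ₁): €5,145,397.33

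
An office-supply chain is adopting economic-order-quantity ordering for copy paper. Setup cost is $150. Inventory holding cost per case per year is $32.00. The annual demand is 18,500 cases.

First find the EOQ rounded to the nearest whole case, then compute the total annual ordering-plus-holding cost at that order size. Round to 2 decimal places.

$13,326.67

EOQ = √(2DS/H) = √(2 × 18,500 × 150 / 32)
    = √(173,437.50) ≈ 416.46 → Q = 416 cases
Ordering: D/Q × S = 18,500/416 × $150 = $6,670.67
Holding:  Q/2 × H = 416/2 × $32 = $6,656.00
Total = $6,670.67 + $6,656.00 = $13,326.67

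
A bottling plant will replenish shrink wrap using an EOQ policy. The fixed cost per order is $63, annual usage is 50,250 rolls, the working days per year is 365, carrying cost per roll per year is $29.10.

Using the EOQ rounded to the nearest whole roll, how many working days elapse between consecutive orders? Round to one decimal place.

Optimal lot size Q* = (2 × 50,250 × $63 / $29.1)^½ ≈ 466.45 → Q = 466 rolls
T = Q/D × 365 days = 466/50,250 × 365 = 3.385 days

3.4 days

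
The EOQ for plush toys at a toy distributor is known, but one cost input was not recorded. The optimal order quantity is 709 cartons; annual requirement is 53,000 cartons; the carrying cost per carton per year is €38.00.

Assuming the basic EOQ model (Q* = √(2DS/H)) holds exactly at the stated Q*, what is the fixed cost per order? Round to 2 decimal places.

Since Q* = (2DS/H)^½, squaring gives Q*²·H = 2DS.
S = Q²H / (2D) = 709² × 38 / (2 × 53,000) = 180.2064

€180.21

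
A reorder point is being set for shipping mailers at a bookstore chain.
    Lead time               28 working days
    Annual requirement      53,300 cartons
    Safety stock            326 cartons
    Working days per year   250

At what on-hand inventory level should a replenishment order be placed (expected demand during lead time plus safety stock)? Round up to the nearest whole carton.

Daily demand d = 53,300 / 250 = 213.200 cartons/day
Demand during lead time = 213.200 × 28 = 5,969.60
Reorder point = 5,969.60 + 326 = 6,295.60 → round up

6,296 cartons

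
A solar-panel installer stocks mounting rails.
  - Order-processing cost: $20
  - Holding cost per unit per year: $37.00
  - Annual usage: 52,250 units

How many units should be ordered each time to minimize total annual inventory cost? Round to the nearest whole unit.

Q* = √(2·D·S / H) = √(2·52,250·20 / 37) = √56,486.5 ≈ 237.67

238 units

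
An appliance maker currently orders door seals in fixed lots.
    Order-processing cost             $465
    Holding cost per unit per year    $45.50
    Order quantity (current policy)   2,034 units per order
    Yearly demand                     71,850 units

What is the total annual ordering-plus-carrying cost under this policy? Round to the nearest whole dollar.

Annual ordering cost = (D/Q)·S = (71,850/2,034) × 465 = $16,425.88
Annual holding cost  = (Q/2)·H = (2,034/2) × 45.5 = $46,273.50
Total = $16,425.88 + $46,273.50 = $62,699.38

$62,699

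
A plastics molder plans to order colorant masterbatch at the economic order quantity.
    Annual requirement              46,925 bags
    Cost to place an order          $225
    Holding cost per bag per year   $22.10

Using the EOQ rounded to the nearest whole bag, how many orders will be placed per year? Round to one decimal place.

48.0 orders per year

Q* = √(2·D·S / H) = √(2·46,925·225 / 22.1) = √955,486.4 ≈ 977.49 → Q = 977
N = D/Q = 46,925/977 ≈ 48.030 orders/yr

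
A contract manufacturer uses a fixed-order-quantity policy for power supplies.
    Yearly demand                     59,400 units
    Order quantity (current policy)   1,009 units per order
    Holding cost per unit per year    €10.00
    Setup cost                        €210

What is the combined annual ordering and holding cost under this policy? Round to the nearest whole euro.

€17,408

Annual ordering cost = (D/Q)·S = (59,400/1,009) × 210 = €12,362.74
Annual holding cost  = (Q/2)·H = (1,009/2) × 10 = €5,045.00
Total = €12,362.74 + €5,045.00 = €17,407.74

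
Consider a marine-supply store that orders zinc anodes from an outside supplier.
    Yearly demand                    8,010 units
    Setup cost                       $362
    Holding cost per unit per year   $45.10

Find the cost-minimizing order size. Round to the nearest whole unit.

359 units

Q* = √(2·D·S / H) = √(2·8,010·362 / 45.1) = √128,586.3 ≈ 358.59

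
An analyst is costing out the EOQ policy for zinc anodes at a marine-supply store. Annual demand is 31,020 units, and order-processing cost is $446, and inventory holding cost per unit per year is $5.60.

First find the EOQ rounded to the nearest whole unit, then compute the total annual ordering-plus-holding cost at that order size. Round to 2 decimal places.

$12,447.94

EOQ = √(2DS/H) = √(2 × 31,020 × 446 / 5.6)
    = √(4,941,042.86) ≈ 2,222.85 → Q = 2,223 units
Ordering: D/Q × S = 31,020/2,223 × $446 = $6,223.54
Holding:  Q/2 × H = 2,223/2 × $5.6 = $6,224.40
Total = $6,223.54 + $6,224.40 = $12,447.94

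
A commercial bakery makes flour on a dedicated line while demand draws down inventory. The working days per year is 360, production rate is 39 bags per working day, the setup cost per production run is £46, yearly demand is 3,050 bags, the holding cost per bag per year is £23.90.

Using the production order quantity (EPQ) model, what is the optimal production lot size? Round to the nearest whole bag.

d = 3,050/360 = 8.4722 bags/day;  effective holding cost H(1 − d/p) = 23.9·(1 − 8.4722/39) = 18.70805
Q* = √(2DS / H_eff) = √(2·3,050·46 / 18.70805) ≈ 122.47

122 bags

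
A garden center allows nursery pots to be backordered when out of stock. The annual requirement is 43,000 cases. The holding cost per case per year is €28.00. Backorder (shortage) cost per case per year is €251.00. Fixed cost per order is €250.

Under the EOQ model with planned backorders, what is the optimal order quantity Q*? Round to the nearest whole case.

Q* = √(2DS/H) · √((H + b)/b)
   = √(2 × 43,000 × 250 / 28) · √((28 + 251) / 251)
   = 876.275 × 1.0543 ≈ 923.86

924 cases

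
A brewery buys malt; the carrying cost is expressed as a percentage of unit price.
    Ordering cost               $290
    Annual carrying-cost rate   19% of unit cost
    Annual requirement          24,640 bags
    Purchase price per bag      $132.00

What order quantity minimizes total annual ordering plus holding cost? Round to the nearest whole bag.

Holding cost per bag per year: H = 19% × $132 = $25.0800
2DS/H = 2·24,640·290/25.08 = 569,824.56
EOQ = √569,824.56 ≈ 754.87

755 bags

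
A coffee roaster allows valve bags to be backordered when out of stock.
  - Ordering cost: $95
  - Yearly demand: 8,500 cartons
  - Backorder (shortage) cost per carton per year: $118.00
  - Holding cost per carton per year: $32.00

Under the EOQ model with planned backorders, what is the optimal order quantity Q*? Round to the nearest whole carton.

Q* = √(2DS/H) · √((H + b)/b)
   = √(2 × 8,500 × 95 / 32) · √((32 + 118) / 118)
   = 224.653 × 1.1275 ≈ 253.29

253 cartons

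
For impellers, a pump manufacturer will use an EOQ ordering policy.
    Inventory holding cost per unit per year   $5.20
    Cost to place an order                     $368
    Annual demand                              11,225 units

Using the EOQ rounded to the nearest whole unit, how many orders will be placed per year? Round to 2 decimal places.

8.91 orders per year

2DS/H = 2·11,225·368/5.2 = 1,588,769.23
EOQ = √1,588,769.23 ≈ 1,260.46 → Q = 1,260
N = D/Q = 11,225/1,260 ≈ 8.909 orders/yr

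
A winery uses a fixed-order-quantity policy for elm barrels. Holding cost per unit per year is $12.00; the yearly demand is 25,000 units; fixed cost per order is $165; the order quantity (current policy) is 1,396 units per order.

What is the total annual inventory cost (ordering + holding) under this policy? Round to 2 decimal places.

Ordering: D/Q × S = 25,000/1,396 × $165 = $2,954.87
Holding:  Q/2 × H = 1,396/2 × $12 = $8,376.00
Total = $2,954.87 + $8,376.00 = $11,330.87

$11,330.87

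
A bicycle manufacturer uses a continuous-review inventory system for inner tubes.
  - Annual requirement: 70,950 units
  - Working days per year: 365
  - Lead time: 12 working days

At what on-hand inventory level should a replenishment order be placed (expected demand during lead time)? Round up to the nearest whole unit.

Daily demand d = 70,950 / 365 = 194.384 units/day
Demand during lead time = 194.384 × 12 = 2,332.60
Reorder point = 2,332.60 → round up

2,333 units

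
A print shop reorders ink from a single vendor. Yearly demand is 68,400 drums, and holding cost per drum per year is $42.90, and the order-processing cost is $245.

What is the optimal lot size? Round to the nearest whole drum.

EOQ = √(2DS/H) = √(2 × 68,400 × 245 / 42.9)
    = √(781,258.74) ≈ 883.89

884 drums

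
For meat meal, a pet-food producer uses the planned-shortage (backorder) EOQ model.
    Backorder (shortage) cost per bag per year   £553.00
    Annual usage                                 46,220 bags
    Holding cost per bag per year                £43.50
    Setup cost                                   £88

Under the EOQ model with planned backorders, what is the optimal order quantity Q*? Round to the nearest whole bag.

Basic EOQ = √(2·46,220·88/43.5) = 432.441
Backorder adjustment √((H+b)/b) = √((43.5+553)/553) = 1.0386
Q* = 432.441 × 1.0386 ≈ 449.13

449 bags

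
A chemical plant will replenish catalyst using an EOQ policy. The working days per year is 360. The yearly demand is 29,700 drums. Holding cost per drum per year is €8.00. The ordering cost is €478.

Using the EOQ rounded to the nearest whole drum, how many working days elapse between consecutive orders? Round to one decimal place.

22.8 days

EOQ = √(2DS/H) = √(2 × 29,700 × 478 / 8)
    = √(3,549,150.00) ≈ 1,883.92 → Q = 1,884 drums
Days between orders = 360 / (D/Q) = 360 / 15.764 ≈ 22.836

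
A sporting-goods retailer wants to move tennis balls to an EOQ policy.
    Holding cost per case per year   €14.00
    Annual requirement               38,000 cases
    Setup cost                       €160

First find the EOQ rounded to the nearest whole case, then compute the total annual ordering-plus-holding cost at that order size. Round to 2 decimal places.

€13,047.61

Optimal lot size Q* = (2 × 38,000 × €160 / €14)^½ ≈ 931.97 → Q = 932 cases
Orders/yr = 38,000/932 = 40.773; ordering cost = 40.773 × €160 = €6,523.61
Average inventory = 932/2 = 466; holding cost = 466 × €14 = €6,524.00
Total = €6,523.61 + €6,524.00 = €13,047.61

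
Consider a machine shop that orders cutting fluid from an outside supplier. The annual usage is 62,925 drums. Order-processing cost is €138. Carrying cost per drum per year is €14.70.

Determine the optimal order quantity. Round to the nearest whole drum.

Q* = √(2·D·S / H) = √(2·62,925·138 / 14.7) = √1,181,449.0 ≈ 1,086.94

1,087 drums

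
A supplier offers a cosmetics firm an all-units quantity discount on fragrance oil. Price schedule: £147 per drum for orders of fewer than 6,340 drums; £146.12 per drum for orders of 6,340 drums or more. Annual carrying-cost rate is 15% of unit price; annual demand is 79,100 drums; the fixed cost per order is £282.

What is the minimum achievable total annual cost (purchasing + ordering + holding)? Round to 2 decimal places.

H₁ = 15%×£147 = £22.0500;  H₂ = 15%×£146.12 = £21.9180
EOQ₁ = √(2×79,100×282/22.0500) = 1,422.41  (< 6,340, feasible at tier 1)
EOQ₂ = √(2×79,100×282/21.9180) = 1,426.68  (< 6,340 → use Q = 6,340 at tier-2 price)
TC(tier 1 (EOQ₁), Q≈1,422.4) = £11,659,064.05
TC(tier 2, Q≈6,340.0) = £11,631,090.39
Minimum at tier 2: £11,631,090.39

£11,631,090.39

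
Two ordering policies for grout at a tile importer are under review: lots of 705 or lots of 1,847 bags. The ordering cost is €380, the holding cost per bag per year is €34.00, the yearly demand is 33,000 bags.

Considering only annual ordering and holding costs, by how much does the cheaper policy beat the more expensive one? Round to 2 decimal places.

Annual cost at Q: ordering D·S/Q plus holding Q·H/2.
TC(705) = (33,000/705)×380 + (705/2)×34 = €29,772.23
TC(1,847) = (33,000/1,847)×380 + (1,847/2)×34 = €38,188.39
Lots of 705 are cheaper by €8,416.15.

€8,416.15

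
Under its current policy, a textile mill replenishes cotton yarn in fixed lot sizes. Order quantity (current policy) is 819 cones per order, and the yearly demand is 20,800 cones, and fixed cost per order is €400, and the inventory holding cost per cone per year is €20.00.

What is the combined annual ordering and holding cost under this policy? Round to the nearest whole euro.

€18,349

Orders/yr = 20,800/819 = 25.397; ordering cost = 25.397 × €400 = €10,158.73
Average inventory = 819/2 = 409.5; holding cost = 409.5 × €20 = €8,190.00
Total = €10,158.73 + €8,190.00 = €18,348.73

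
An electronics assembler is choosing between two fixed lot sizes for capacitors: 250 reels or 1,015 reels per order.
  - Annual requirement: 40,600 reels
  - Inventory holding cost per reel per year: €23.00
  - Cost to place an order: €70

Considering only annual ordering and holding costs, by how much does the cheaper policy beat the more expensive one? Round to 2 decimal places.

TC(Q) = (D/Q)S + (Q/2)H
TC(250) = (40,600/250)×70 + (250/2)×23 = €14,243.00
TC(1,015) = (40,600/1,015)×70 + (1,015/2)×23 = €14,472.50
Cheaper: Q = 250.  Difference = €229.50

€229.50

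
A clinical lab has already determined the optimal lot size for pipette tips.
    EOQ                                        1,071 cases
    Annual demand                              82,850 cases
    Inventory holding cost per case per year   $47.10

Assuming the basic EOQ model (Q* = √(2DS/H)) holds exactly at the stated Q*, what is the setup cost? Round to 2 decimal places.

From Q* = √(2DS/H) ⇒ Q*² = 2DS/H.
S = Q²H / (2D) = 1,071² × 47.1 / (2 × 82,850) = 326.0448

$326.04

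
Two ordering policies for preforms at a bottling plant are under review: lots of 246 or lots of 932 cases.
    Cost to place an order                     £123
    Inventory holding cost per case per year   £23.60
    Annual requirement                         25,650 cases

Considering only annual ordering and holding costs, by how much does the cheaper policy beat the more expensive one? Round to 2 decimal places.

£1,345.06

TC(Q) = (D/Q)S + (Q/2)H
TC(246) = (25,650/246)×123 + (246/2)×23.6 = £15,727.80
TC(932) = (25,650/932)×123 + (932/2)×23.6 = £14,382.74
Cheaper: Q = 932.  Difference = £1,345.06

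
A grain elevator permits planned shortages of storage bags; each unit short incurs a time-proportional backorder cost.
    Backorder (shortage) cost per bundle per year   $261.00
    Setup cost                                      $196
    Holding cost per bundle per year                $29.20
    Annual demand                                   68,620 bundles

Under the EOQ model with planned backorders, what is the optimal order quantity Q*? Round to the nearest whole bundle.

Basic EOQ = √(2·68,620·196/29.2) = 959.792
Backorder adjustment √((H+b)/b) = √((29.2+261)/261) = 1.0545
Q* = 959.792 × 1.0545 ≈ 1,012.06

1,012 bundles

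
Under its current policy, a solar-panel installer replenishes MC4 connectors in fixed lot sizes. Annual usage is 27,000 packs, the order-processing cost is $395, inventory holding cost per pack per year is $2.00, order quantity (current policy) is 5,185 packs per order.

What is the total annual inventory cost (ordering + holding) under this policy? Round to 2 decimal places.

Annual ordering cost = (D/Q)·S = (27,000/5,185) × 395 = $2,056.89
Annual holding cost  = (Q/2)·H = (5,185/2) × 2 = $5,185.00
Total = $2,056.89 + $5,185.00 = $7,241.89

$7,241.89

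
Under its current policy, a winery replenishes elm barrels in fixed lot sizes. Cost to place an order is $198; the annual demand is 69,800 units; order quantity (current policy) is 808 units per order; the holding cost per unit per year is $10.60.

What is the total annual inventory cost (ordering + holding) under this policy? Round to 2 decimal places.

$21,386.86

Orders/yr = 69,800/808 = 86.386; ordering cost = 86.386 × $198 = $17,104.46
Average inventory = 808/2 = 404; holding cost = 404 × $10.6 = $4,282.40
Total = $17,104.46 + $4,282.40 = $21,386.86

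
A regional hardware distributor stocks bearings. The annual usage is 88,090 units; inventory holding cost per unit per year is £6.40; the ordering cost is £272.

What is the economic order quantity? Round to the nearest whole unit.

2,736 units

Optimal lot size Q* = (2 × 88,090 × £272 / £6.4)^½ ≈ 2,736.36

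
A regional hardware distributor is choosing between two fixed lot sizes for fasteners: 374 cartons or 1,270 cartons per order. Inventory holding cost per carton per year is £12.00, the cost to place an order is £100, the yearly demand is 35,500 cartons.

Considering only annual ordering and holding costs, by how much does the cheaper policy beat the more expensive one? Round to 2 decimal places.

Annual cost at Q: ordering D·S/Q plus holding Q·H/2.
TC(374) = (35,500/374)×100 + (374/2)×12 = £11,735.98
TC(1,270) = (35,500/1,270)×100 + (1,270/2)×12 = £10,415.28
Lots of 1,270 are cheaper by £1,320.70.

£1,320.70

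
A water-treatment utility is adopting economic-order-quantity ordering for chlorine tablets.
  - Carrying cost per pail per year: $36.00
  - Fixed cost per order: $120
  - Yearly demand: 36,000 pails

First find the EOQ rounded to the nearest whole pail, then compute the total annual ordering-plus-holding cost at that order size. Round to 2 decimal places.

$17,636.33

Optimal lot size Q* = (2 × 36,000 × $120 / $36)^½ ≈ 489.90 → Q = 490 pails
Annual ordering cost = (D/Q)·S = (36,000/490) × 120 = $8,816.33
Annual holding cost  = (Q/2)·H = (490/2) × 36 = $8,820.00
Total = $8,816.33 + $8,820.00 = $17,636.33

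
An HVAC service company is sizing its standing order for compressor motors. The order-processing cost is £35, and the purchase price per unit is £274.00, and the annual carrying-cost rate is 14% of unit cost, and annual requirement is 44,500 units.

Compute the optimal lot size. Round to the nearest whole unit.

285 units

Carrying cost H = £274 × 14% = £38.3600/unit/yr
2DS/H = 2·44,500·35/38.36 = 81,204.38
EOQ = √81,204.38 ≈ 284.96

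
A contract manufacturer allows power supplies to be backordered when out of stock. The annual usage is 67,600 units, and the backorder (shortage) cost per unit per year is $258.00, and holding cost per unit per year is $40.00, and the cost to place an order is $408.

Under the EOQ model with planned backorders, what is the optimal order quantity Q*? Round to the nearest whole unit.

Basic EOQ = √(2·67,600·408/40) = 1,174.325
Backorder adjustment √((H+b)/b) = √((40+258)/258) = 1.0747
Q* = 1,174.325 × 1.0747 ≈ 1,262.08

1,262 units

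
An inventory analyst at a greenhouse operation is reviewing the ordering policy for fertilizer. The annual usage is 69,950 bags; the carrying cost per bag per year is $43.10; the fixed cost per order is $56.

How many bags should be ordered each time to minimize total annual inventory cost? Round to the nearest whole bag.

2DS/H = 2·69,950·56/43.1 = 181,772.62
EOQ = √181,772.62 ≈ 426.35

426 bags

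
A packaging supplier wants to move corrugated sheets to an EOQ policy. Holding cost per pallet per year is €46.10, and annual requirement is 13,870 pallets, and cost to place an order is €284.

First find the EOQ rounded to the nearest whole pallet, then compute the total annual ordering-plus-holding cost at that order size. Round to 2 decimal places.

€19,057.37

Q* = √(2·D·S / H) = √(2·13,870·284 / 46.1) = √170,892.8 ≈ 413.39 → Q = 413 pallets
Annual ordering cost = (D/Q)·S = (13,870/413) × 284 = €9,537.72
Annual holding cost  = (Q/2)·H = (413/2) × 46.1 = €9,519.65
Total = €9,537.72 + €9,519.65 = €19,057.37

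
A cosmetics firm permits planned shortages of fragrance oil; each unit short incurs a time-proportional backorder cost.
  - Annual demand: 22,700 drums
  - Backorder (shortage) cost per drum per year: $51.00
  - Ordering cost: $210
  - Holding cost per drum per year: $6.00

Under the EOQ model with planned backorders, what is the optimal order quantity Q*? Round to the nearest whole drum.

1,333 drums

Q* = √(2DS/H) · √((H + b)/b)
   = √(2 × 22,700 × 210 / 6) · √((6 + 51) / 51)
   = 1,260.555 × 1.0572 ≈ 1,332.64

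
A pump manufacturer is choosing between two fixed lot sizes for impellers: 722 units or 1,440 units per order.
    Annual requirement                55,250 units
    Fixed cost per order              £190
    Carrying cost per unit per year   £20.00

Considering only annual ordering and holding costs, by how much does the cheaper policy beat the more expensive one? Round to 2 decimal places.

TC(Q) = (D/Q)S + (Q/2)H
TC(722) = (55,250/722)×190 + (722/2)×20 = £21,759.47
TC(1,440) = (55,250/1,440)×190 + (1,440/2)×20 = £21,689.93
Cheaper: Q = 1,440.  Difference = £69.54

£69.54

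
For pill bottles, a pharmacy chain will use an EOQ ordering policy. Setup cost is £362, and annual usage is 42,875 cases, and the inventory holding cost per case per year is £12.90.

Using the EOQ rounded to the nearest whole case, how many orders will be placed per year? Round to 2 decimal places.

Optimal lot size Q* = (2 × 42,875 × £362 / £12.9)^½ ≈ 1,551.23 → Q = 1,551
N = D/Q = 42,875/1,551 ≈ 27.643 orders/yr

27.64 orders per year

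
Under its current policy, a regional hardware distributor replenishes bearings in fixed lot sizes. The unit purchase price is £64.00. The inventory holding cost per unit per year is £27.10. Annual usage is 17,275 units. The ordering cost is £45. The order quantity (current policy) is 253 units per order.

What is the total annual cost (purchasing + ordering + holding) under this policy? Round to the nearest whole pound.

£1,112,101

Annual ordering cost = (D/Q)·S = (17,275/253) × 45 = £3,072.63
Annual holding cost  = (Q/2)·H = (253/2) × 27.1 = £3,428.15
Purchase cost = D·C = 17,275 × 64 = £1,105,600.00
Total = £3,072.63 + £3,428.15 + £1,105,600.00 = £1,112,100.78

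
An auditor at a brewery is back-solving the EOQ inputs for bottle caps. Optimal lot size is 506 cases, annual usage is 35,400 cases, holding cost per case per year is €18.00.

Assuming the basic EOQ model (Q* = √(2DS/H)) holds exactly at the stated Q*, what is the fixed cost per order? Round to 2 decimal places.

€65.09

Since Q* = (2DS/H)^½, squaring gives Q*²·H = 2DS.
S = Q²H / (2D) = 506² × 18 / (2 × 35,400) = 65.0939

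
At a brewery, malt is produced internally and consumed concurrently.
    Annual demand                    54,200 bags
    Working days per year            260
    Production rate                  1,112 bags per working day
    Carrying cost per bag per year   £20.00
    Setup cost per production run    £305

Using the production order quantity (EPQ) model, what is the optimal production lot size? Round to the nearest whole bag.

1,426 bags

Daily demand d = 54,200/260 = 208.462; p = 1112; 1 − d/p = 0.81253
EPQ = √(2DS / (H(1 − d/p)))
    = √(2 × 54,200 × 305 / (20 × 0.81253)) ≈ 1,426.36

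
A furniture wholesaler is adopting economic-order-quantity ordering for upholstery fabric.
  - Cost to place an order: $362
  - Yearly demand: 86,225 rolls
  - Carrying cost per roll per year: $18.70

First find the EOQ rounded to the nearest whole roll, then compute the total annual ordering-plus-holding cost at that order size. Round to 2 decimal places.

$34,166.99

2DS/H = 2·86,225·362/18.7 = 3,338,336.90
EOQ = √3,338,336.90 ≈ 1,827.11 → Q = 1,827 rolls
Orders/yr = 86,225/1,827 = 47.195; ordering cost = 47.195 × $362 = $17,084.54
Average inventory = 1,827/2 = 913.5; holding cost = 913.5 × $18.7 = $17,082.45
Total = $17,084.54 + $17,082.45 = $34,166.99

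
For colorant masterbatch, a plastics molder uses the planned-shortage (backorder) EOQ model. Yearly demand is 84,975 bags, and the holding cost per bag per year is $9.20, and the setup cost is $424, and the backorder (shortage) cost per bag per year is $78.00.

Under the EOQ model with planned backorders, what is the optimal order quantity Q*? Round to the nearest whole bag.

2,959 bags

Basic EOQ = √(2·84,975·424/9.2) = 2,798.657
Backorder adjustment √((H+b)/b) = √((9.2+78)/78) = 1.0573
Q* = 2,798.657 × 1.0573 ≈ 2,959.11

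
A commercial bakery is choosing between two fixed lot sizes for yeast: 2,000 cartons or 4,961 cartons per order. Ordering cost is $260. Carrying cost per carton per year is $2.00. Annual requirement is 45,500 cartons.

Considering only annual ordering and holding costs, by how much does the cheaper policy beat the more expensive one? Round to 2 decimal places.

$569.40

Annual cost at Q: ordering D·S/Q plus holding Q·H/2.
TC(2,000) = (45,500/2,000)×260 + (2,000/2)×2 = $7,915.00
TC(4,961) = (45,500/4,961)×260 + (4,961/2)×2 = $7,345.60
Cheaper: Q = 4,961.  Difference = $569.40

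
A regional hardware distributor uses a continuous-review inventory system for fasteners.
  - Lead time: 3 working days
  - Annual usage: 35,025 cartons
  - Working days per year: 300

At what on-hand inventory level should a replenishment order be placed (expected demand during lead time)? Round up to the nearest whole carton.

Daily demand d = 35,025 / 300 = 116.750 cartons/day
Demand during lead time = 116.750 × 3 = 350.25
Reorder point = 350.25 → round up

351 cartons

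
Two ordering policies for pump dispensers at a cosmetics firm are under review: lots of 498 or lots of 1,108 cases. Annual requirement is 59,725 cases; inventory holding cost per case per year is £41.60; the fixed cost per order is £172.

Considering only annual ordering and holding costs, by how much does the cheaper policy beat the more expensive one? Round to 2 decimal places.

£1,331.48

For each Q, cost = (D/Q)·S + (Q/2)·H.
TC(498) = (59,725/498)×172 + (498/2)×41.6 = £30,986.31
TC(1,108) = (59,725/1,108)×172 + (1,108/2)×41.6 = £32,317.79
Cheaper: Q = 498.  Difference = £1,331.48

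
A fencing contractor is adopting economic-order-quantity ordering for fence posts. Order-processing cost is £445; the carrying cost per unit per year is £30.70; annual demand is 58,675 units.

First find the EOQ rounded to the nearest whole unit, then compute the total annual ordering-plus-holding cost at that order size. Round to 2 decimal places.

Q* = √(2·D·S / H) = √(2·58,675·445 / 30.7) = √1,701,001.6 ≈ 1,304.22 → Q = 1,304 units
Ordering: D/Q × S = 58,675/1,304 × £445 = £20,023.29
Holding:  Q/2 × H = 1,304/2 × £30.7 = £20,016.40
Total = £20,023.29 + £20,016.40 = £40,039.69

£40,039.69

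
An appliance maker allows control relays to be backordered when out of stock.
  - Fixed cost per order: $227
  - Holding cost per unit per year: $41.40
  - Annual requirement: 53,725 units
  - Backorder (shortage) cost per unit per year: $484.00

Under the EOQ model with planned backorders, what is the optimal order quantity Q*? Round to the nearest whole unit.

Q* = √(2DS/H) · √((H + b)/b)
   = √(2 × 53,725 × 227 / 41.4) · √((41.4 + 484) / 484)
   = 767.566 × 1.0419 ≈ 799.72

800 units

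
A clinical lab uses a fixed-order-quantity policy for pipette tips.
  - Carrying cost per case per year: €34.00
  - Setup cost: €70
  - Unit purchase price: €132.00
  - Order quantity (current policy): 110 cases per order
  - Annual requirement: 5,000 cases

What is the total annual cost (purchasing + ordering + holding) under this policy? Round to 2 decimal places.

€665,051.82

Annual ordering cost = (D/Q)·S = (5,000/110) × 70 = €3,181.82
Annual holding cost  = (Q/2)·H = (110/2) × 34 = €1,870.00
Purchase cost = D·C = 5,000 × 132 = €660,000.00
Total = €3,181.82 + €1,870.00 + €660,000.00 = €665,051.82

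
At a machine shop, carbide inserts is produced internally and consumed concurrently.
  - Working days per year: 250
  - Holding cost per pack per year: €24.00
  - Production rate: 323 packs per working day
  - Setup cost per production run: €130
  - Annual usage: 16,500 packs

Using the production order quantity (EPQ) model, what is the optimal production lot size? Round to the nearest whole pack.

d = 16,500/250 = 66.0000 packs/day;  effective holding cost H(1 − d/p) = 24·(1 − 66.0000/323) = 19.09598
Q* = √(2DS / H_eff) = √(2·16,500·130 / 19.09598) ≈ 473.98

474 packs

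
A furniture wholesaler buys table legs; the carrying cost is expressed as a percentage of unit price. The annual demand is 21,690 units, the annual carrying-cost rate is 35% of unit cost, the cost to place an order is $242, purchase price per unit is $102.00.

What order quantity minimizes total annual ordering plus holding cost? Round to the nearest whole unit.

542 units

H = i·C = 0.35 × $102 = $35.7000 per unit-year
Optimal lot size Q* = (2 × 21,690 × $242 / $35.7)^½ ≈ 542.27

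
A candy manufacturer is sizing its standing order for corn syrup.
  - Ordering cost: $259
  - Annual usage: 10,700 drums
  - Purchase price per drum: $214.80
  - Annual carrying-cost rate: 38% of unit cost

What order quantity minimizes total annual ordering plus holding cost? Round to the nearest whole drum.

Holding cost per drum per year: H = 38% × $214.8 = $81.6240
2DS/H = 2·10,700·259/81.624 = 67,904.05
EOQ = √67,904.05 ≈ 260.58

261 drums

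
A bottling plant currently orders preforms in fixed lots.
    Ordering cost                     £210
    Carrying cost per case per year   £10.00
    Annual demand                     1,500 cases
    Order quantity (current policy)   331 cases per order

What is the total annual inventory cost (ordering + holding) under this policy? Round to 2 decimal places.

Ordering: D/Q × S = 1,500/331 × £210 = £951.66
Holding:  Q/2 × H = 331/2 × £10 = £1,655.00
Total = £951.66 + £1,655.00 = £2,606.66

£2,606.66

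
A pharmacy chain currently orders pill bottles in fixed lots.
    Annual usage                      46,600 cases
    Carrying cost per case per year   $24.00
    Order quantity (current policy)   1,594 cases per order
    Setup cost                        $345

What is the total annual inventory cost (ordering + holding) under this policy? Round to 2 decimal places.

Ordering: D/Q × S = 46,600/1,594 × $345 = $10,085.95
Holding:  Q/2 × H = 1,594/2 × $24 = $19,128.00
Total = $10,085.95 + $19,128.00 = $29,213.95

$29,213.95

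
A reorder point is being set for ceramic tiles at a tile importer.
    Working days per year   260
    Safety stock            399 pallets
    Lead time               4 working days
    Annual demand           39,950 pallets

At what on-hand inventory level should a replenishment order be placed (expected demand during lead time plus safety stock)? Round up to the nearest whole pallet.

Daily demand d = 39,950 / 260 = 153.654 pallets/day
Demand during lead time = 153.654 × 4 = 614.62
Reorder point = 614.62 + 399 = 1,013.62 → round up

1,014 pallets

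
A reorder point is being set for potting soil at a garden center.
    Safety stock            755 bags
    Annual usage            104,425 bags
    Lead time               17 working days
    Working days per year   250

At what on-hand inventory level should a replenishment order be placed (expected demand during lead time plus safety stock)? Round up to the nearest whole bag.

7,856 bags

Daily demand d = 104,425 / 250 = 417.700 bags/day
Demand during lead time = 417.700 × 17 = 7,100.90
Reorder point = 7,100.90 + 755 = 7,855.90 → round up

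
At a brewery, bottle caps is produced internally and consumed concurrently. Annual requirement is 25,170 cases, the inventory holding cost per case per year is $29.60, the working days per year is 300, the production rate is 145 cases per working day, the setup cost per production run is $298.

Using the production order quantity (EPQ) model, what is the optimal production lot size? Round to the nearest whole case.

Daily demand d = 25,170/300 = 83.900; p = 145; 1 − d/p = 0.42138
EPQ = √(2DS / (H(1 − d/p)))
    = √(2 × 25,170 × 298 / (29.6 × 0.42138)) ≈ 1,096.69

1,097 cases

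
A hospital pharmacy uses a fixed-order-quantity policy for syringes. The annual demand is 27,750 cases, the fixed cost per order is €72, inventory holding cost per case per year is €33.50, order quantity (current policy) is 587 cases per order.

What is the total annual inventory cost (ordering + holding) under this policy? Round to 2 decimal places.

Ordering: D/Q × S = 27,750/587 × €72 = €3,403.75
Holding:  Q/2 × H = 587/2 × €33.5 = €9,832.25
Total = €3,403.75 + €9,832.25 = €13,236.00

€13,236.00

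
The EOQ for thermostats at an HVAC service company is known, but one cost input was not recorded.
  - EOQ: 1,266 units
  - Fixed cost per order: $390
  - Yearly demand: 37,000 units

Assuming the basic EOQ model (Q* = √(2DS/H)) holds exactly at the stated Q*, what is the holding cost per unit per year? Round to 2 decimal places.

$18.01

Since Q* = (2DS/H)^½, squaring gives Q*²·H = 2DS.
H = 2DS / Q² = 2 × 37,000 × 390 / 1,266² = 18.0065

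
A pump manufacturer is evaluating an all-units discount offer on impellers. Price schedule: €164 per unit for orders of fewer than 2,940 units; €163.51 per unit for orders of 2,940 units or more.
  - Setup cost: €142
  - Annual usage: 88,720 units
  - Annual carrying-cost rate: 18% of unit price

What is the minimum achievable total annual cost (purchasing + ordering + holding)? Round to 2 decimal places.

H₁ = 18%×€164 = €29.5200;  H₂ = 18%×€163.51 = €29.4318
EOQ₁ = √(2×88,720×142/29.5200) = 923.87  (< 2,940, feasible at tier 1)
EOQ₂ = √(2×88,720×142/29.4318) = 925.26  (< 2,940 → use Q = 2,940 at tier-2 price)
TC(tier 1 (EOQ₁), Q≈923.9) = €14,577,352.70
TC(tier 2, Q≈2,940.0) = €14,554,157.06
Minimum at tier 2: €14,554,157.06

€14,554,157.06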